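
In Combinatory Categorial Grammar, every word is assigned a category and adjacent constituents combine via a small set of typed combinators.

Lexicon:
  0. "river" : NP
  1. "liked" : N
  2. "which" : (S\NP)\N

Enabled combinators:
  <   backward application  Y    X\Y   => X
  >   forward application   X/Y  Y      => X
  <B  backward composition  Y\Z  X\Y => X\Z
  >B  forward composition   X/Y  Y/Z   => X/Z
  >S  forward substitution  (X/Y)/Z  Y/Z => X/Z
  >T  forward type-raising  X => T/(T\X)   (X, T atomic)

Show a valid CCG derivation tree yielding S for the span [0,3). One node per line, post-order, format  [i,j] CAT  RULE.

[0,3] S   <
  [0,1] "river" : NP
  [1,3] S\NP   <
    [1,2] "liked" : N
    [2,3] "which" : (S\NP)\N

[0,1] NP  lex  "river"
[1,2] N  lex  "liked"
[2,3] (S\NP)\N  lex  "which"
[1,3] S\NP  <  k=2
[0,3] S  <  k=1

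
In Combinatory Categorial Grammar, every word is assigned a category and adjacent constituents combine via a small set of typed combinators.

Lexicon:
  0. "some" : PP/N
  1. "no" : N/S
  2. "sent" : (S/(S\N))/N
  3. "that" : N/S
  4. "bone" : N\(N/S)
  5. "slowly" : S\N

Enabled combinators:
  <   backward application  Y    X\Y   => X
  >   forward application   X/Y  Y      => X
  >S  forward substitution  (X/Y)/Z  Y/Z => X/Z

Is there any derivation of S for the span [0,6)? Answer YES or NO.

PP/N N/S (S/(S\N))/N N/S N\(N/S) S\N
CKY chart[0,6] = {PP}; S ∉ chart

NO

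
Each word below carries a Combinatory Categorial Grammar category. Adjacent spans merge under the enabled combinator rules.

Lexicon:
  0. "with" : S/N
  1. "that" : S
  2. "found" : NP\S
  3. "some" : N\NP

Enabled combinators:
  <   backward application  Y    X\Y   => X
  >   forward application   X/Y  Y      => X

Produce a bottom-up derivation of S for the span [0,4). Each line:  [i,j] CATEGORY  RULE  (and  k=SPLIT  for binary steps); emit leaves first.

[0,1] S/N  lex  "with"
[1,2] S  lex  "that"
[2,3] NP\S  lex  "found"
[1,3] NP  <  k=2
[3,4] N\NP  lex  "some"
[1,4] N  <  k=3
[0,4] S  >  k=1

[0,4] S   >
  [0,1] "with" : S/N
  [1,4] N   <
    [1,3] NP   <
      [1,2] "that" : S
      [2,3] "found" : NP\S
    [3,4] "some" : N\NP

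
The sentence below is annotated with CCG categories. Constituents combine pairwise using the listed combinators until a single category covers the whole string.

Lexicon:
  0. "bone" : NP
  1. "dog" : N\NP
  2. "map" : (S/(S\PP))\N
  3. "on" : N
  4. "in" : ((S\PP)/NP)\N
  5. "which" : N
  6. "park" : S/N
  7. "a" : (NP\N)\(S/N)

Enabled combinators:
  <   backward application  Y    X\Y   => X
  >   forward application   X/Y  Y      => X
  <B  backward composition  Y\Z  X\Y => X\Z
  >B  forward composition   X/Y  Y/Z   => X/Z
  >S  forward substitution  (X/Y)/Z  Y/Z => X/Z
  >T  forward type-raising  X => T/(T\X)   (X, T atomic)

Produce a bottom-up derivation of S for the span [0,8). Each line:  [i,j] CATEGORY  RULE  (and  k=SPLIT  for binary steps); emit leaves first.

[0,8] S   >
  [0,3] S/(S\PP)   <
    [0,2] N   <
      [0,1] "bone" : NP
      [1,2] "dog" : N\NP
    [2,3] "map" : (S/(S\PP))\N
  [3,8] S\PP   >
    [3,5] (S\PP)/NP   <
      [3,4] "on" : N
      [4,5] "in" : ((S\PP)/NP)\N
    [5,8] NP   >
      [5,6] NP/(NP\N)   >T
        [5,6] "which" : N
      [6,8] NP\N   <
        [6,7] "park" : S/N
        [7,8] "a" : (NP\N)\(S/N)

[0,1] NP  lex  "bone"
[1,2] N\NP  lex  "dog"
[0,2] N  <  k=1
[2,3] (S/(S\PP))\N  lex  "map"
[0,3] S/(S\PP)  <  k=2
[3,4] N  lex  "on"
[4,5] ((S\PP)/NP)\N  lex  "in"
[3,5] (S\PP)/NP  <  k=4
[5,6] N  lex  "which"
[5,6] NP/(NP\N)  >T
[6,7] S/N  lex  "park"
[7,8] (NP\N)\(S/N)  lex  "a"
[6,8] NP\N  <  k=7
[5,8] NP  >  k=6
[3,8] S\PP  >  k=5
[0,8] S  >  k=3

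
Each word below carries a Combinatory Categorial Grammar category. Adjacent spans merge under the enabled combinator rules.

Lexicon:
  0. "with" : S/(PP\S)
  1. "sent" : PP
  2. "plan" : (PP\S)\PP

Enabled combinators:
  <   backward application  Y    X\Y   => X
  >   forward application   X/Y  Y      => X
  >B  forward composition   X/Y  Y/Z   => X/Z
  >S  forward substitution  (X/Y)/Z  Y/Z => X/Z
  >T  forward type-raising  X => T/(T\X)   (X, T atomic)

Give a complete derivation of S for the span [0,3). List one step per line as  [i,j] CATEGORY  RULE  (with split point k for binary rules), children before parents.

[0,1] S/(PP\S)  lex  "with"
[1,2] PP  lex  "sent"
[2,3] (PP\S)\PP  lex  "plan"
[1,3] PP\S  <  k=2
[0,3] S  >  k=1

[0,3] S   >
  [0,1] "with" : S/(PP\S)
  [1,3] PP\S   <
    [1,2] "sent" : PP
    [2,3] "plan" : (PP\S)\PP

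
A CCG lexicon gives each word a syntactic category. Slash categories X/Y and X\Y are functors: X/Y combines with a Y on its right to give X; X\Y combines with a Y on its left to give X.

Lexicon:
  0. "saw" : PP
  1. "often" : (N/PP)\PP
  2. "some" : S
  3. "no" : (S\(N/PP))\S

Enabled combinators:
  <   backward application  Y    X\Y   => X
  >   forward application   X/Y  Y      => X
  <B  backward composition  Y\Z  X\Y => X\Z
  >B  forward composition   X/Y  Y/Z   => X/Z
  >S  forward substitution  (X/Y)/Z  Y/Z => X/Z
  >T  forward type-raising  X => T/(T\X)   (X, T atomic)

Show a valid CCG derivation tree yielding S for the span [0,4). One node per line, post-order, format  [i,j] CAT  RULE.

[0,1] PP  lex  "saw"
[0,1] S/(S\PP)  >T
[1,2] (N/PP)\PP  lex  "often"
[2,3] S  lex  "some"
[3,4] (S\(N/PP))\S  lex  "no"
[2,4] S\(N/PP)  <  k=3
[1,4] S\PP  <B  k=2
[0,4] S  >  k=1

[0,4] S   >
  [0,1] S/(S\PP)   >T
    [0,1] "saw" : PP
  [1,4] S\PP   <B
    [1,2] "often" : (N/PP)\PP
    [2,4] S\(N/PP)   <
      [2,3] "some" : S
      [3,4] "no" : (S\(N/PP))\S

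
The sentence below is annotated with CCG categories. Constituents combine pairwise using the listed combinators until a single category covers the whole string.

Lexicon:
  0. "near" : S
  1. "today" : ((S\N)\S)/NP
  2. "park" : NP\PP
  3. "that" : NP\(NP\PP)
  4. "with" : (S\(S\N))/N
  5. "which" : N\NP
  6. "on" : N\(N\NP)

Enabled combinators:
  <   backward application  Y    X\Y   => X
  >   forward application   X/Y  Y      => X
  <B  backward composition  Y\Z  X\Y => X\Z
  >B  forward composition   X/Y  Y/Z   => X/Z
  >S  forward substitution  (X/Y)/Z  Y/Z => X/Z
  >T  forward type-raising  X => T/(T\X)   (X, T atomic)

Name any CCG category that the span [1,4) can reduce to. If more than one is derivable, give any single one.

(S\N)\S

[0,7] S   <
  [0,4] S\N   <
    [0,1] "near" : S
    [1,4] (S\N)\S   >
      [1,2] "today" : ((S\N)\S)/NP
      [2,4] NP   <
        [2,3] "park" : NP\PP
        [3,4] "that" : NP\(NP\PP)
  [4,7] S\(S\N)   >
    [4,5] "with" : (S\(S\N))/N
    [5,7] N   <
      [5,6] "which" : N\NP
      [6,7] "on" : N\(N\NP)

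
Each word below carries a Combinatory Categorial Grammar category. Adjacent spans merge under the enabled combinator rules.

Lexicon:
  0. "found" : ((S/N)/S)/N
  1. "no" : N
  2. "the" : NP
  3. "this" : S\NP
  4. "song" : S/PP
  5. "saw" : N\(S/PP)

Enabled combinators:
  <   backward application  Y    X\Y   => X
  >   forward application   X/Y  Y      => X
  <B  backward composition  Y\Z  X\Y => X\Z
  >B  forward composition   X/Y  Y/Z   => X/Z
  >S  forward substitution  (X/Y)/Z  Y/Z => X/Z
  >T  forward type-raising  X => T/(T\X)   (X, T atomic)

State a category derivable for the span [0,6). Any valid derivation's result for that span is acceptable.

[0,6] S   >
  [0,4] S/N   >
    [0,2] (S/N)/S   >
      [0,1] "found" : ((S/N)/S)/N
      [1,2] "no" : N
    [2,4] S   <
      [2,3] "the" : NP
      [3,4] "this" : S\NP
  [4,6] N   <
    [4,5] "song" : S/PP
    [5,6] "saw" : N\(S/PP)

S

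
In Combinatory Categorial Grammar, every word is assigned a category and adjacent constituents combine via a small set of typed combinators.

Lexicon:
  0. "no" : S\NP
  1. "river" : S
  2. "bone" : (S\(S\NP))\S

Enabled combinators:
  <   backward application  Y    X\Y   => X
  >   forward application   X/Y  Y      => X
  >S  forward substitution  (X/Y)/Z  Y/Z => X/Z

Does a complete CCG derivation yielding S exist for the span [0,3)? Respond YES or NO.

[0,3] S   <
  [0,1] "no" : S\NP
  [1,3] S\(S\NP)   <
    [1,2] "river" : S
    [2,3] "bone" : (S\(S\NP))\S

YES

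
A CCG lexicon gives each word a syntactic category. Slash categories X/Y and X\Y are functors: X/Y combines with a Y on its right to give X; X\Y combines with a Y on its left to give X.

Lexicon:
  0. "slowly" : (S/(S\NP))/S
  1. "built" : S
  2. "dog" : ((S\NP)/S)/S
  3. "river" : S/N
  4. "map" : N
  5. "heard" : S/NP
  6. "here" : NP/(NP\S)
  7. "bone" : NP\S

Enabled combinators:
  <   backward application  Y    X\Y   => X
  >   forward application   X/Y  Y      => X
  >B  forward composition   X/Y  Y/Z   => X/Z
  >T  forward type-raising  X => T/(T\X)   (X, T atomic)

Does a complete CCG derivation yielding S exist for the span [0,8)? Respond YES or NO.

[0,8] S   >
  [0,2] S/(S\NP)   >
    [0,1] "slowly" : (S/(S\NP))/S
    [1,2] "built" : S
  [2,8] S\NP   >
    [2,5] (S\NP)/S   >
      [2,3] "dog" : ((S\NP)/S)/S
      [3,5] S   >
        [3,4] "river" : S/N
        [4,5] "map" : N
    [5,8] S   >
      [5,6] "heard" : S/NP
      [6,8] NP   >
        [6,7] "here" : NP/(NP\S)
        [7,8] "bone" : NP\S

YES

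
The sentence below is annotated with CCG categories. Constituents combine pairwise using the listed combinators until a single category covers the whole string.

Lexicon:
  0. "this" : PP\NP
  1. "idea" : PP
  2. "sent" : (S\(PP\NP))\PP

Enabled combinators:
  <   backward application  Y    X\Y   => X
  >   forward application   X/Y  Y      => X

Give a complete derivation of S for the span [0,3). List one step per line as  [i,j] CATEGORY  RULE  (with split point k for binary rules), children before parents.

[0,1] PP\NP  lex  "this"
[1,2] PP  lex  "idea"
[2,3] (S\(PP\NP))\PP  lex  "sent"
[1,3] S\(PP\NP)  <  k=2
[0,3] S  <  k=1

[0,3] S   <
  [0,1] "this" : PP\NP
  [1,3] S\(PP\NP)   <
    [1,2] "idea" : PP
    [2,3] "sent" : (S\(PP\NP))\PP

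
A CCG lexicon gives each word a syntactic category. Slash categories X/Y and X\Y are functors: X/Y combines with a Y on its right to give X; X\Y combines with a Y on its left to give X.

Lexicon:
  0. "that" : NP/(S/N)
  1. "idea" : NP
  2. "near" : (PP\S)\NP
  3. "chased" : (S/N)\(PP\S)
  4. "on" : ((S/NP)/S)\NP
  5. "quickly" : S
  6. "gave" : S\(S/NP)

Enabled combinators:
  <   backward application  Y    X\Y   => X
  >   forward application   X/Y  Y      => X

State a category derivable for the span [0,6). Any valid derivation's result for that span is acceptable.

[0,7] S   <
  [0,6] S/NP   >
    [0,5] (S/NP)/S   <
      [0,4] NP   >
        [0,1] "that" : NP/(S/N)
        [1,4] S/N   <
          [1,3] PP\S   <
            [1,2] "idea" : NP
            [2,3] "near" : (PP\S)\NP
          [3,4] "chased" : (S/N)\(PP\S)
      [4,5] "on" : ((S/NP)/S)\NP
    [5,6] "quickly" : S
  [6,7] "gave" : S\(S/NP)

S/NP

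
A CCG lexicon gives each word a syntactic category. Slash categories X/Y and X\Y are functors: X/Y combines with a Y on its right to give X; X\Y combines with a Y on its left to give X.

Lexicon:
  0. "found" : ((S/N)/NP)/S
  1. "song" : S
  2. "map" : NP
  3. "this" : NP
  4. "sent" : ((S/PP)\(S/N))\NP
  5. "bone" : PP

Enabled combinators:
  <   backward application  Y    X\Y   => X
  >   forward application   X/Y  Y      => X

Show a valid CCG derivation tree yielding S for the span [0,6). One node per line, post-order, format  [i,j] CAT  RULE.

[0,6] S   >
  [0,5] S/PP   <
    [0,3] S/N   >
      [0,2] (S/N)/NP   >
        [0,1] "found" : ((S/N)/NP)/S
        [1,2] "song" : S
      [2,3] "map" : NP
    [3,5] (S/PP)\(S/N)   <
      [3,4] "this" : NP
      [4,5] "sent" : ((S/PP)\(S/N))\NP
  [5,6] "bone" : PP

[0,1] ((S/N)/NP)/S  lex  "found"
[1,2] S  lex  "song"
[0,2] (S/N)/NP  >  k=1
[2,3] NP  lex  "map"
[0,3] S/N  >  k=2
[3,4] NP  lex  "this"
[4,5] ((S/PP)\(S/N))\NP  lex  "sent"
[3,5] (S/PP)\(S/N)  <  k=4
[0,5] S/PP  <  k=3
[5,6] PP  lex  "bone"
[0,6] S  >  k=5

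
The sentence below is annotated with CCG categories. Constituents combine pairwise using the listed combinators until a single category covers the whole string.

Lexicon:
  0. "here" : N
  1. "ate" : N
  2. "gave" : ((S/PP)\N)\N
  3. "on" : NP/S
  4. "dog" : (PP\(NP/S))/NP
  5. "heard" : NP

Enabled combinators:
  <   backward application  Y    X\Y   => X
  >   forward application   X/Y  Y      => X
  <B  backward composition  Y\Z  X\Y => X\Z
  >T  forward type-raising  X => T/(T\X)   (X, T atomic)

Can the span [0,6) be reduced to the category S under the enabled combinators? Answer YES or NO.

YES

[0,6] S   >
  [0,3] S/PP   <
    [0,1] "here" : N
    [1,3] (S/PP)\N   <
      [1,2] "ate" : N
      [2,3] "gave" : ((S/PP)\N)\N
  [3,6] PP   <
    [3,4] "on" : NP/S
    [4,6] PP\(NP/S)   >
      [4,5] "dog" : (PP\(NP/S))/NP
      [5,6] "heard" : NP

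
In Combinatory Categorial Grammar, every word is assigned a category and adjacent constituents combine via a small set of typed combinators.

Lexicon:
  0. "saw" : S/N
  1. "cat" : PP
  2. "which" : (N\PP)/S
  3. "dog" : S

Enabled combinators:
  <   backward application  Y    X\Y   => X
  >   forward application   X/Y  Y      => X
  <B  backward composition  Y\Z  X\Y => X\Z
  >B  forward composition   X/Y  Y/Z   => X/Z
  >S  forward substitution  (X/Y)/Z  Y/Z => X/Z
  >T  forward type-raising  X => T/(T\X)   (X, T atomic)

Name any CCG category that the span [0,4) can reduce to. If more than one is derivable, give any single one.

[0,4] S   >
  [0,1] "saw" : S/N
  [1,4] N   <
    [1,2] "cat" : PP
    [2,4] N\PP   >
      [2,3] "which" : (N\PP)/S
      [3,4] "dog" : S

S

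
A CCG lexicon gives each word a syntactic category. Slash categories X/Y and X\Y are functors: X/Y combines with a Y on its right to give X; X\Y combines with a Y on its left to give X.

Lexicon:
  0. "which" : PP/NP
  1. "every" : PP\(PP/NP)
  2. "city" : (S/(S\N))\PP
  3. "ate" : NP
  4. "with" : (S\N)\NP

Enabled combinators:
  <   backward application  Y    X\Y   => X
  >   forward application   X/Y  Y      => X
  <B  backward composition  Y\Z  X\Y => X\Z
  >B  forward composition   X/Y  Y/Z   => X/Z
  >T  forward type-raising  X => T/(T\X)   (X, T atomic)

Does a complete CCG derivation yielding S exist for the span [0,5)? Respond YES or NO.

YES

[0,5] S   >
  [0,3] S/(S\N)   <
    [0,2] PP   <
      [0,1] "which" : PP/NP
      [1,2] "every" : PP\(PP/NP)
    [2,3] "city" : (S/(S\N))\PP
  [3,5] S\N   <
    [3,4] "ate" : NP
    [4,5] "with" : (S\N)\NP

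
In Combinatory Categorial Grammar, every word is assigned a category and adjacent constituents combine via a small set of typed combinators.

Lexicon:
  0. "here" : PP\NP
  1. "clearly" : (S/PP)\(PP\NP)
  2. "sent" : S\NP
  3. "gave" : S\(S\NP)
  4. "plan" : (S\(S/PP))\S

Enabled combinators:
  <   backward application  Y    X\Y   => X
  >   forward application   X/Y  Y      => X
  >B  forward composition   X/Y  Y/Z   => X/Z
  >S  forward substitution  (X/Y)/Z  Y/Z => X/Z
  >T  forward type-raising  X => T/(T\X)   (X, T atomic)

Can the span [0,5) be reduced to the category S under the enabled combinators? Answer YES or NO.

YES

[0,5] S   <
  [0,2] S/PP   <
    [0,1] "here" : PP\NP
    [1,2] "clearly" : (S/PP)\(PP\NP)
  [2,5] S\(S/PP)   <
    [2,4] S   <
      [2,3] "sent" : S\NP
      [3,4] "gave" : S\(S\NP)
    [4,5] "plan" : (S\(S/PP))\S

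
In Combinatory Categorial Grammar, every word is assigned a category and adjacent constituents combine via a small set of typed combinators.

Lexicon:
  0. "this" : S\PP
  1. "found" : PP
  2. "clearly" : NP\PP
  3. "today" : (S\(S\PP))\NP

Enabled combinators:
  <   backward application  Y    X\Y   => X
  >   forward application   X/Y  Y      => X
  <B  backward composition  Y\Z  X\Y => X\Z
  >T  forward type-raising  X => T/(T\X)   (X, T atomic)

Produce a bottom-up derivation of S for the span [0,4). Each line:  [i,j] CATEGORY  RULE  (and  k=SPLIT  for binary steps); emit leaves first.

[0,4] S   <
  [0,1] "this" : S\PP
  [1,4] S\(S\PP)   <
    [1,3] NP   <
      [1,2] "found" : PP
      [2,3] "clearly" : NP\PP
    [3,4] "today" : (S\(S\PP))\NP

[0,1] S\PP  lex  "this"
[1,2] PP  lex  "found"
[2,3] NP\PP  lex  "clearly"
[1,3] NP  <  k=2
[3,4] (S\(S\PP))\NP  lex  "today"
[1,4] S\(S\PP)  <  k=3
[0,4] S  <  k=1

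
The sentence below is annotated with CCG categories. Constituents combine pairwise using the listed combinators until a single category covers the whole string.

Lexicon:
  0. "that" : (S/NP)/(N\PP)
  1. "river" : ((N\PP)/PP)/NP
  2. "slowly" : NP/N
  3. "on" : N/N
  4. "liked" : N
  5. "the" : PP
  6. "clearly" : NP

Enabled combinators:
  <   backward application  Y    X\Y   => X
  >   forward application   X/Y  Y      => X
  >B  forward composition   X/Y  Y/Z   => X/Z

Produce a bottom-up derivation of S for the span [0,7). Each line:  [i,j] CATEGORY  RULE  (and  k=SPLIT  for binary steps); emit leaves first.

[0,7] S   >
  [0,6] S/NP   >
    [0,1] "that" : (S/NP)/(N\PP)
    [1,6] N\PP   >
      [1,5] (N\PP)/PP   >
        [1,2] "river" : ((N\PP)/PP)/NP
        [2,5] NP   >
          [2,4] NP/N   >B
            [2,3] "slowly" : NP/N
            [3,4] "on" : N/N
          [4,5] "liked" : N
      [5,6] "the" : PP
  [6,7] "clearly" : NP

[0,1] (S/NP)/(N\PP)  lex  "that"
[1,2] ((N\PP)/PP)/NP  lex  "river"
[2,3] NP/N  lex  "slowly"
[3,4] N/N  lex  "on"
[2,4] NP/N  >B  k=3
[4,5] N  lex  "liked"
[2,5] NP  >  k=4
[1,5] (N\PP)/PP  >  k=2
[5,6] PP  lex  "the"
[1,6] N\PP  >  k=5
[0,6] S/NP  >  k=1
[6,7] NP  lex  "clearly"
[0,7] S  >  k=6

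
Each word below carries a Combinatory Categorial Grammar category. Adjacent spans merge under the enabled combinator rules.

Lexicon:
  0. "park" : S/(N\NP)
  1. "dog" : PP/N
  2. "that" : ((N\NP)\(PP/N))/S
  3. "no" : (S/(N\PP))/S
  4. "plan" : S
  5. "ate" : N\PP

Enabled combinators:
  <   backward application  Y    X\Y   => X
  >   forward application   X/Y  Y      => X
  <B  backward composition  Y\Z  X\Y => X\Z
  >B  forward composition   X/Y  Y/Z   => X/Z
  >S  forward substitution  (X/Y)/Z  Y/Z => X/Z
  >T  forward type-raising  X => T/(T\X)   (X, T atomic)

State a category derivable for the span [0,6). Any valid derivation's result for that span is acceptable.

[0,6] S   >
  [0,1] "park" : S/(N\NP)
  [1,6] N\NP   <
    [1,2] "dog" : PP/N
    [2,6] (N\NP)\(PP/N)   >
      [2,3] "that" : ((N\NP)\(PP/N))/S
      [3,6] S   >
        [3,5] S/(N\PP)   >
          [3,4] "no" : (S/(N\PP))/S
          [4,5] "plan" : S
        [5,6] "ate" : N\PP

S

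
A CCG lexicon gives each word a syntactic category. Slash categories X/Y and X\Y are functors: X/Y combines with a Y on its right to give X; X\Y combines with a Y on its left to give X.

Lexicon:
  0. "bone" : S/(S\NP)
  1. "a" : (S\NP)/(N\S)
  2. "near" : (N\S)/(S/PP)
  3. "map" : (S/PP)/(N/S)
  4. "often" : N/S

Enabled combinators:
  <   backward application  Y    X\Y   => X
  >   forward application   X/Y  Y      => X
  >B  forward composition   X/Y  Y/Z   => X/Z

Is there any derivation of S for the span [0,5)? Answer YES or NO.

YES

[0,5] S   >
  [0,1] "bone" : S/(S\NP)
  [1,5] S\NP   >
    [1,2] "a" : (S\NP)/(N\S)
    [2,5] N\S   >
      [2,3] "near" : (N\S)/(S/PP)
      [3,5] S/PP   >
        [3,4] "map" : (S/PP)/(N/S)
        [4,5] "often" : N/S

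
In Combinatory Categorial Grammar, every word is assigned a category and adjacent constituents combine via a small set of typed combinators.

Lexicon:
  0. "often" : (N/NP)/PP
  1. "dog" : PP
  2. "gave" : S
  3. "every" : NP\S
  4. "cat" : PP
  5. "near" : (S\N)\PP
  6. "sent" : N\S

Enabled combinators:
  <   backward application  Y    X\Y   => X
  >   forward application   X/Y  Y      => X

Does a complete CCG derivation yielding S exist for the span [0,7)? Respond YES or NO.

NO

(N/NP)/PP PP S NP\S PP (S\N)\PP N\S
CKY chart[0,7] = {N}; S ∉ chart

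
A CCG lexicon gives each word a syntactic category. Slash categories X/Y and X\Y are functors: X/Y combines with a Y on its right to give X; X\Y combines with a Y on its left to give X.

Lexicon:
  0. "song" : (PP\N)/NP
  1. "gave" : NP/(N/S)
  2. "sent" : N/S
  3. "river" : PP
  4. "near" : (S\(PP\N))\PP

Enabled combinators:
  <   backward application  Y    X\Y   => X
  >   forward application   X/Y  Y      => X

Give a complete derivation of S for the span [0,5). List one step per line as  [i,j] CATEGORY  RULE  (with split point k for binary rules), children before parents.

[0,1] (PP\N)/NP  lex  "song"
[1,2] NP/(N/S)  lex  "gave"
[2,3] N/S  lex  "sent"
[1,3] NP  >  k=2
[0,3] PP\N  >  k=1
[3,4] PP  lex  "river"
[4,5] (S\(PP\N))\PP  lex  "near"
[3,5] S\(PP\N)  <  k=4
[0,5] S  <  k=3

[0,5] S   <
  [0,3] PP\N   >
    [0,1] "song" : (PP\N)/NP
    [1,3] NP   >
      [1,2] "gave" : NP/(N/S)
      [2,3] "sent" : N/S
  [3,5] S\(PP\N)   <
    [3,4] "river" : PP
    [4,5] "near" : (S\(PP\N))\PP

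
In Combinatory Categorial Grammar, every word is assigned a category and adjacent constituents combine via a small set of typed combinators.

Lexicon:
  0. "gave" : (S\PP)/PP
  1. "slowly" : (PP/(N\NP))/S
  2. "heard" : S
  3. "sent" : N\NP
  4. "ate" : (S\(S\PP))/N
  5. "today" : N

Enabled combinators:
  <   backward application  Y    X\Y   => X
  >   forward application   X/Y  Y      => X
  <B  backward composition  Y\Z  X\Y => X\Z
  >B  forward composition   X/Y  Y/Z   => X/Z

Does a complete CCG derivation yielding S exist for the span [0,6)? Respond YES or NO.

[0,6] S   <
  [0,4] S\PP   >
    [0,1] "gave" : (S\PP)/PP
    [1,4] PP   >
      [1,3] PP/(N\NP)   >
        [1,2] "slowly" : (PP/(N\NP))/S
        [2,3] "heard" : S
      [3,4] "sent" : N\NP
  [4,6] S\(S\PP)   >
    [4,5] "ate" : (S\(S\PP))/N
    [5,6] "today" : N

YES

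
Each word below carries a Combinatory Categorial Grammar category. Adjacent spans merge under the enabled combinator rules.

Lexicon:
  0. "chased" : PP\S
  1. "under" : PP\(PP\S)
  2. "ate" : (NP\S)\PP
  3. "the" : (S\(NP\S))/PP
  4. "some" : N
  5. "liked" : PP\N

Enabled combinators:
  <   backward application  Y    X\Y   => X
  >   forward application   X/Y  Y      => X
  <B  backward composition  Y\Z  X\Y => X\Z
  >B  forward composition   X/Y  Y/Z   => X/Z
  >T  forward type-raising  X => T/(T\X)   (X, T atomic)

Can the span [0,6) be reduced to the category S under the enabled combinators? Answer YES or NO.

[0,6] S   <
  [0,3] NP\S   <
    [0,2] PP   <
      [0,1] "chased" : PP\S
      [1,2] "under" : PP\(PP\S)
    [2,3] "ate" : (NP\S)\PP
  [3,6] S\(NP\S)   >
    [3,4] "the" : (S\(NP\S))/PP
    [4,6] PP   <
      [4,5] "some" : N
      [5,6] "liked" : PP\N

YES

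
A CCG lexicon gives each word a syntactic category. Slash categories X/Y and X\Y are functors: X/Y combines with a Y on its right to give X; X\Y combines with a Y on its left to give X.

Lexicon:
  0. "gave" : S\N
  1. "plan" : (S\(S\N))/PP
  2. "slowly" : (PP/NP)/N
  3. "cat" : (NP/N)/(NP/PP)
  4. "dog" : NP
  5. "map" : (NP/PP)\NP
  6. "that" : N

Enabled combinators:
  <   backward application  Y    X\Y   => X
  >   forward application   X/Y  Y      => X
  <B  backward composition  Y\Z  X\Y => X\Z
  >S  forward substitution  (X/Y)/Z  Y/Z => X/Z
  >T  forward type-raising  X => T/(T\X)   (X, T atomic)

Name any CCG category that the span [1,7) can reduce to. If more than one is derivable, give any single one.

[0,7] S   <
  [0,1] "gave" : S\N
  [1,7] S\(S\N)   >
    [1,2] "plan" : (S\(S\N))/PP
    [2,7] PP   >
      [2,6] PP/N   >S
        [2,3] "slowly" : (PP/NP)/N
        [3,6] NP/N   >
          [3,4] "cat" : (NP/N)/(NP/PP)
          [4,6] NP/PP   <
            [4,5] "dog" : NP
            [5,6] "map" : (NP/PP)\NP
      [6,7] "that" : N

S\(S\N)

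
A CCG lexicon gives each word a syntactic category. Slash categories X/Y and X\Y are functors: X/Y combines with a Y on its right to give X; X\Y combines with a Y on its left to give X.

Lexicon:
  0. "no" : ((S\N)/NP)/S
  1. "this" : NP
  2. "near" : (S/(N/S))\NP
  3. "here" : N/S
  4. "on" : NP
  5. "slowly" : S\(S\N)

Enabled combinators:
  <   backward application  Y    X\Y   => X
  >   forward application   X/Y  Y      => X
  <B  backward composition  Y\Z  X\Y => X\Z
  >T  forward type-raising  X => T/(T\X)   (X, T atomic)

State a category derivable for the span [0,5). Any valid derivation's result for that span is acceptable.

S\N

[0,6] S   <
  [0,5] S\N   >
    [0,4] (S\N)/NP   >
      [0,1] "no" : ((S\N)/NP)/S
      [1,4] S   >
        [1,3] S/(N/S)   <
          [1,2] "this" : NP
          [2,3] "near" : (S/(N/S))\NP
        [3,4] "here" : N/S
    [4,5] "on" : NP
  [5,6] "slowly" : S\(S\N)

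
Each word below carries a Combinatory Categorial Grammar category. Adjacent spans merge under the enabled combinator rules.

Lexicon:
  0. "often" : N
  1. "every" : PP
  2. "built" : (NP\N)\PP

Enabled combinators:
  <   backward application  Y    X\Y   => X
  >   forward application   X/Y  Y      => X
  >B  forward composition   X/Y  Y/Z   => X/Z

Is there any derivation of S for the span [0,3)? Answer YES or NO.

NO

N PP (NP\N)\PP
CKY chart[0,3] = {NP}; S ∉ chart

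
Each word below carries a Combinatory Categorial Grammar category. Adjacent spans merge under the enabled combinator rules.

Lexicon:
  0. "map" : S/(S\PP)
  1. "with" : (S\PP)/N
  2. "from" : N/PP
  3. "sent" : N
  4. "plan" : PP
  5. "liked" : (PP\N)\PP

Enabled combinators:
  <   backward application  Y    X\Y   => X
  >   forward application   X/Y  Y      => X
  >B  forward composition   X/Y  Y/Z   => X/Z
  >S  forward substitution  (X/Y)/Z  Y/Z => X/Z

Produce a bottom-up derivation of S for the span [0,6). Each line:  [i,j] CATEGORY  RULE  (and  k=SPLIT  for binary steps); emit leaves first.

[0,1] S/(S\PP)  lex  "map"
[1,2] (S\PP)/N  lex  "with"
[0,2] S/N  >B  k=1
[2,3] N/PP  lex  "from"
[3,4] N  lex  "sent"
[4,5] PP  lex  "plan"
[5,6] (PP\N)\PP  lex  "liked"
[4,6] PP\N  <  k=5
[3,6] PP  <  k=4
[2,6] N  >  k=3
[0,6] S  >  k=2

[0,6] S   >
  [0,2] S/N   >B
    [0,1] "map" : S/(S\PP)
    [1,2] "with" : (S\PP)/N
  [2,6] N   >
    [2,3] "from" : N/PP
    [3,6] PP   <
      [3,4] "sent" : N
      [4,6] PP\N   <
        [4,5] "plan" : PP
        [5,6] "liked" : (PP\N)\PP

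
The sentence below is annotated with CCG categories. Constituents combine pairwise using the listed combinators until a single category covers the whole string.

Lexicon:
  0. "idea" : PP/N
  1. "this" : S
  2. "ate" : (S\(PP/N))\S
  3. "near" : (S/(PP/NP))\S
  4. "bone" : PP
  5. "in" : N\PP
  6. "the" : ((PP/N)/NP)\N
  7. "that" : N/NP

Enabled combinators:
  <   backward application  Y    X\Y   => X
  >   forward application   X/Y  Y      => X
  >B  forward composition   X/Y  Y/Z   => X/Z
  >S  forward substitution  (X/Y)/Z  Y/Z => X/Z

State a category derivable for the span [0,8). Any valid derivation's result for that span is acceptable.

[0,8] S   >
  [0,4] S/(PP/NP)   <
    [0,3] S   <
      [0,1] "idea" : PP/N
      [1,3] S\(PP/N)   <
        [1,2] "this" : S
        [2,3] "ate" : (S\(PP/N))\S
    [3,4] "near" : (S/(PP/NP))\S
  [4,8] PP/NP   >S
    [4,7] (PP/N)/NP   <
      [4,6] N   <
        [4,5] "bone" : PP
        [5,6] "in" : N\PP
      [6,7] "the" : ((PP/N)/NP)\N
    [7,8] "that" : N/NP

S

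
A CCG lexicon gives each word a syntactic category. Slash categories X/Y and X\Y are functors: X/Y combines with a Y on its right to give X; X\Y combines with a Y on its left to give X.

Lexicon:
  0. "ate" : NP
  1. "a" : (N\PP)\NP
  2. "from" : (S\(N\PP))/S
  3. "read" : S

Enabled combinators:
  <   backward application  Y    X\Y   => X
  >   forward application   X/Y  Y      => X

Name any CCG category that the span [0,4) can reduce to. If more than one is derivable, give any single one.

[0,4] S   <
  [0,2] N\PP   <
    [0,1] "ate" : NP
    [1,2] "a" : (N\PP)\NP
  [2,4] S\(N\PP)   >
    [2,3] "from" : (S\(N\PP))/S
    [3,4] "read" : S

S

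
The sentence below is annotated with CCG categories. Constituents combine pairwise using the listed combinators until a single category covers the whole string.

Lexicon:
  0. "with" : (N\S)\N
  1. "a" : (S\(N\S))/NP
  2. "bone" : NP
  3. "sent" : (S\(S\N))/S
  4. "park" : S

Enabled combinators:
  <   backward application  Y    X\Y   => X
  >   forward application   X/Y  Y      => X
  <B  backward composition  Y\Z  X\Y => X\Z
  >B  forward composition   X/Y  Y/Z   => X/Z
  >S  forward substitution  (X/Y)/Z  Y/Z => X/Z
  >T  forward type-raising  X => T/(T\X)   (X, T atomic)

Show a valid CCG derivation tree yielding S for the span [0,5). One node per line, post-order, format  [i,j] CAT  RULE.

[0,1] (N\S)\N  lex  "with"
[1,2] (S\(N\S))/NP  lex  "a"
[2,3] NP  lex  "bone"
[1,3] S\(N\S)  >  k=2
[0,3] S\N  <B  k=1
[3,4] (S\(S\N))/S  lex  "sent"
[4,5] S  lex  "park"
[3,5] S\(S\N)  >  k=4
[0,5] S  <  k=3

[0,5] S   <
  [0,3] S\N   <B
    [0,1] "with" : (N\S)\N
    [1,3] S\(N\S)   >
      [1,2] "a" : (S\(N\S))/NP
      [2,3] "bone" : NP
  [3,5] S\(S\N)   >
    [3,4] "sent" : (S\(S\N))/S
    [4,5] "park" : S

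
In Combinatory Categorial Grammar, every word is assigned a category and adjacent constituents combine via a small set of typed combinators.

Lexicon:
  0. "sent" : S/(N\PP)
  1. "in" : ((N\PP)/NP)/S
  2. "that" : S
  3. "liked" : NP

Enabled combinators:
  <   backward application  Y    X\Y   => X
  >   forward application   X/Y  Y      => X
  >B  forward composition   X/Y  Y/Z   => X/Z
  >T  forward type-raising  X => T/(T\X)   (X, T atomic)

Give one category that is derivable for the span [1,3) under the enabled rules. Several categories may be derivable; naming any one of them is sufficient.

[0,4] S   >
  [0,1] "sent" : S/(N\PP)
  [1,4] N\PP   >
    [1,3] (N\PP)/NP   >
      [1,2] "in" : ((N\PP)/NP)/S
      [2,3] "that" : S
    [3,4] "liked" : NP

(N\PP)/NP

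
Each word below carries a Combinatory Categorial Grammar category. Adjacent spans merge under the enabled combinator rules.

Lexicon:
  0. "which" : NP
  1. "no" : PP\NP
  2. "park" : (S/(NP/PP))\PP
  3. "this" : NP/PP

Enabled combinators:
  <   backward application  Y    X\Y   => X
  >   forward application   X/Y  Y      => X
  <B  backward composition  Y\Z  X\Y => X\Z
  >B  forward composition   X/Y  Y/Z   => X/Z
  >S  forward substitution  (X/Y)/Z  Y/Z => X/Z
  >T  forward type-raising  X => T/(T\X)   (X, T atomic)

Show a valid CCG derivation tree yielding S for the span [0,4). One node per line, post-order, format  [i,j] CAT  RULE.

[0,4] S   >
  [0,3] S/(NP/PP)   <
    [0,2] PP   <
      [0,1] "which" : NP
      [1,2] "no" : PP\NP
    [2,3] "park" : (S/(NP/PP))\PP
  [3,4] "this" : NP/PP

[0,1] NP  lex  "which"
[1,2] PP\NP  lex  "no"
[0,2] PP  <  k=1
[2,3] (S/(NP/PP))\PP  lex  "park"
[0,3] S/(NP/PP)  <  k=2
[3,4] NP/PP  lex  "this"
[0,4] S  >  k=3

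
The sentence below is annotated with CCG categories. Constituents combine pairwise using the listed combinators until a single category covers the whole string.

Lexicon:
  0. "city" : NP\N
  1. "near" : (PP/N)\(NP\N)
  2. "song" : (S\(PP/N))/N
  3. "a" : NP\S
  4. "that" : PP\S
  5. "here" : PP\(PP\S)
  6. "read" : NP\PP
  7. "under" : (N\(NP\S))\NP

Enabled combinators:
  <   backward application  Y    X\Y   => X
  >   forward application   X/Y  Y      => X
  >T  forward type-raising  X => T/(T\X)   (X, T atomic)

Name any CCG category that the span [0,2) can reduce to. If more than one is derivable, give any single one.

[0,8] S   <
  [0,2] PP/N   <
    [0,1] "city" : NP\N
    [1,2] "near" : (PP/N)\(NP\N)
  [2,8] S\(PP/N)   >
    [2,3] "song" : (S\(PP/N))/N
    [3,8] N   <
      [3,4] "a" : NP\S
      [4,8] N\(NP\S)   <
        [4,7] NP   <
          [4,6] PP   <
            [4,5] "that" : PP\S
            [5,6] "here" : PP\(PP\S)
          [6,7] "read" : NP\PP
        [7,8] "under" : (N\(NP\S))\NP

PP/N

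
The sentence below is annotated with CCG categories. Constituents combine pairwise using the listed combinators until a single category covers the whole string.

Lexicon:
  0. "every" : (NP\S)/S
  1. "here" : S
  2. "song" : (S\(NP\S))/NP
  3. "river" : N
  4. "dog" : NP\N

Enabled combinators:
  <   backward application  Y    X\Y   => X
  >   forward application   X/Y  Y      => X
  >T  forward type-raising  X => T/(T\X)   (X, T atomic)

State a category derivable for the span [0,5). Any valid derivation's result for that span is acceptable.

[0,5] S   <
  [0,2] NP\S   >
    [0,1] "every" : (NP\S)/S
    [1,2] "here" : S
  [2,5] S\(NP\S)   >
    [2,3] "song" : (S\(NP\S))/NP
    [3,5] NP   <
      [3,4] "river" : N
      [4,5] "dog" : NP\N

S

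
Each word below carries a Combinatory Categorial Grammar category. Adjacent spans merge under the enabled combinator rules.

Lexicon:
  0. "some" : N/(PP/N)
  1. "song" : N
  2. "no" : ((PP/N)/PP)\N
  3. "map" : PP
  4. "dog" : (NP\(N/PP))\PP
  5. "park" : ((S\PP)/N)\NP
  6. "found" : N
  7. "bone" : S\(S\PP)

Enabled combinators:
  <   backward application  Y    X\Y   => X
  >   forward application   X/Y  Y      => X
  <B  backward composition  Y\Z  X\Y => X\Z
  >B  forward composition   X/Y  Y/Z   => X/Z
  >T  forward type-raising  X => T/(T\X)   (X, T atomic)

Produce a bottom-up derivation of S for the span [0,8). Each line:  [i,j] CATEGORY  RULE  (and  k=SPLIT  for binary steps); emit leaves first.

[0,8] S   <
  [0,7] S\PP   >
    [0,6] (S\PP)/N   <
      [0,5] NP   <
        [0,3] N/PP   >B
          [0,1] "some" : N/(PP/N)
          [1,3] (PP/N)/PP   <
            [1,2] "song" : N
            [2,3] "no" : ((PP/N)/PP)\N
        [3,5] NP\(N/PP)   <
          [3,4] "map" : PP
          [4,5] "dog" : (NP\(N/PP))\PP
      [5,6] "park" : ((S\PP)/N)\NP
    [6,7] "found" : N
  [7,8] "bone" : S\(S\PP)

[0,1] N/(PP/N)  lex  "some"
[1,2] N  lex  "song"
[2,3] ((PP/N)/PP)\N  lex  "no"
[1,3] (PP/N)/PP  <  k=2
[0,3] N/PP  >B  k=1
[3,4] PP  lex  "map"
[4,5] (NP\(N/PP))\PP  lex  "dog"
[3,5] NP\(N/PP)  <  k=4
[0,5] NP  <  k=3
[5,6] ((S\PP)/N)\NP  lex  "park"
[0,6] (S\PP)/N  <  k=5
[6,7] N  lex  "found"
[0,7] S\PP  >  k=6
[7,8] S\(S\PP)  lex  "bone"
[0,8] S  <  k=7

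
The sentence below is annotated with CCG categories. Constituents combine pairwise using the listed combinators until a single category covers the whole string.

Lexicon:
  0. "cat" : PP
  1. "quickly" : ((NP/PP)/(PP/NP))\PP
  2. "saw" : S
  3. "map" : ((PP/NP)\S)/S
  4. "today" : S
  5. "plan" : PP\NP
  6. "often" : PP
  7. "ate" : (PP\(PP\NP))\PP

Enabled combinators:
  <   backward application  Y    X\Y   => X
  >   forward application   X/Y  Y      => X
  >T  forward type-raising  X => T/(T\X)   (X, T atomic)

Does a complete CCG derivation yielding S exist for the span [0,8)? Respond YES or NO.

PP ((NP/PP)/(PP/NP))\PP S ((PP/NP)\S)/S S PP\NP PP (PP\(PP\NP))\PP
CKY chart[0,8] = {N/(N\NP), NP, NP/(NP\NP), PP/(PP\NP), S/(S\NP)}; S ∉ chart

NO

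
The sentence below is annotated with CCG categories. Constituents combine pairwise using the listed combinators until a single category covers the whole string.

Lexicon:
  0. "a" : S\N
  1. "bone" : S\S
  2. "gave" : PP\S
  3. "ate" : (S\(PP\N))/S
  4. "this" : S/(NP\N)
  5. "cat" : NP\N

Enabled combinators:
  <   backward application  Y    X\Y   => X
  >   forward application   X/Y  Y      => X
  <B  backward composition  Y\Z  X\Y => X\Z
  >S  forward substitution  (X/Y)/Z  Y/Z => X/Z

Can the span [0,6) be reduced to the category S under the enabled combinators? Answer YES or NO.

[0,6] S   <
  [0,3] PP\N   <B
    [0,2] S\N   <B
      [0,1] "a" : S\N
      [1,2] "bone" : S\S
    [2,3] "gave" : PP\S
  [3,6] S\(PP\N)   >
    [3,4] "ate" : (S\(PP\N))/S
    [4,6] S   >
      [4,5] "this" : S/(NP\N)
      [5,6] "cat" : NP\N

YES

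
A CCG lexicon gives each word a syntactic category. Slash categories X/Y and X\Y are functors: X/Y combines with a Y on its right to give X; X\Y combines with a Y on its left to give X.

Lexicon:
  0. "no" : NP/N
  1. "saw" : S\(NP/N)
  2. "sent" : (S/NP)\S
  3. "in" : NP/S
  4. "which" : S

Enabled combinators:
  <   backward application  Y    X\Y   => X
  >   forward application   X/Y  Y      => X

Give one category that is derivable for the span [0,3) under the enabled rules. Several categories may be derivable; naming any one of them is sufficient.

S/NP

[0,5] S   >
  [0,3] S/NP   <
    [0,2] S   <
      [0,1] "no" : NP/N
      [1,2] "saw" : S\(NP/N)
    [2,3] "sent" : (S/NP)\S
  [3,5] NP   >
    [3,4] "in" : NP/S
    [4,5] "which" : S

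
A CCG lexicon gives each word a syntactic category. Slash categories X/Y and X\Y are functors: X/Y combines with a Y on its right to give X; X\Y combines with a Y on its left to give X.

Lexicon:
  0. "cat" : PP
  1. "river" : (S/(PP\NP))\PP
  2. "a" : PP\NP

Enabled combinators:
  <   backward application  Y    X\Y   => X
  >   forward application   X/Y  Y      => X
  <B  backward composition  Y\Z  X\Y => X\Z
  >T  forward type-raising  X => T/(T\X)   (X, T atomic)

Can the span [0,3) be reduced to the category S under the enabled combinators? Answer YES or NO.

[0,3] S   >
  [0,2] S/(PP\NP)   <
    [0,1] "cat" : PP
    [1,2] "river" : (S/(PP\NP))\PP
  [2,3] "a" : PP\NP

YES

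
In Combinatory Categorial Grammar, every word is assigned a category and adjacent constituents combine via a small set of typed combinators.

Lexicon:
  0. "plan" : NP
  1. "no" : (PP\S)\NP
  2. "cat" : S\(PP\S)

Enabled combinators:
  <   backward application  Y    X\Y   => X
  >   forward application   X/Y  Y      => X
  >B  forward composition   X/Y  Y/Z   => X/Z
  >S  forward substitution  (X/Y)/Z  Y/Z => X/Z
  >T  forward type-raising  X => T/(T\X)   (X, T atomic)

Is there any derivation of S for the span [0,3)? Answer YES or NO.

[0,3] S   <
  [0,2] PP\S   <
    [0,1] "plan" : NP
    [1,2] "no" : (PP\S)\NP
  [2,3] "cat" : S\(PP\S)

YES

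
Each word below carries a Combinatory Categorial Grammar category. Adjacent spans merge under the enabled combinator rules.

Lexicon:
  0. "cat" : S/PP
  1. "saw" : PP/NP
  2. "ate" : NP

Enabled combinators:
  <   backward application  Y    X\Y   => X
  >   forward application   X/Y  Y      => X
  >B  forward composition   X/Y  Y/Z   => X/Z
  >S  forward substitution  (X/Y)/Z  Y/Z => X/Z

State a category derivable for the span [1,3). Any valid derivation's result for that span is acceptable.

PP

[0,3] S   >
  [0,1] "cat" : S/PP
  [1,3] PP   >
    [1,2] "saw" : PP/NP
    [2,3] "ate" : NP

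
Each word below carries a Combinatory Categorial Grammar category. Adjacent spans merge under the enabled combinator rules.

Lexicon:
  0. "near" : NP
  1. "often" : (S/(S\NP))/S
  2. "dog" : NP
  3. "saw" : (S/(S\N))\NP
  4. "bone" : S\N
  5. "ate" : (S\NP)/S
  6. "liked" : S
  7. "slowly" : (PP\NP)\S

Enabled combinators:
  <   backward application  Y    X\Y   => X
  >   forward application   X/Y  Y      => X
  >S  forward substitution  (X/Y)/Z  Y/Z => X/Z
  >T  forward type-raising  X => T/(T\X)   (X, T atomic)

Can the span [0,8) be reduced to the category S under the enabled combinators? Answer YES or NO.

NO

NP (S/(S\NP))/S NP (S/(S\N))\NP S\N (S\NP)/S S (PP\NP)\S
CKY chart[0,8] = {N/(N\PP), NP/(NP\PP), PP, PP/(PP\PP), S/(S\PP)}; S ∉ chart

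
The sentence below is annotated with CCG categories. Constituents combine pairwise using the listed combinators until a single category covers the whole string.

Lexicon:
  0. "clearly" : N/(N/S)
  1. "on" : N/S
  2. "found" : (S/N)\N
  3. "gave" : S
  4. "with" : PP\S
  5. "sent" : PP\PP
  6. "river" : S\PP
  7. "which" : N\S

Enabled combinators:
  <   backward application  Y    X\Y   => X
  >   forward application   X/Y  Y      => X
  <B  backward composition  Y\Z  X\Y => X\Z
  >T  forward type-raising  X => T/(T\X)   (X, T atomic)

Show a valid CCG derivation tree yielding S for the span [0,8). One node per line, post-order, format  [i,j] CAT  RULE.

[0,1] N/(N/S)  lex  "clearly"
[1,2] N/S  lex  "on"
[0,2] N  >  k=1
[2,3] (S/N)\N  lex  "found"
[0,3] S/N  <  k=2
[3,4] S  lex  "gave"
[4,5] PP\S  lex  "with"
[3,5] PP  <  k=4
[5,6] PP\PP  lex  "sent"
[6,7] S\PP  lex  "river"
[7,8] N\S  lex  "which"
[6,8] N\PP  <B  k=7
[5,8] N\PP  <B  k=6
[3,8] N  <  k=5
[0,8] S  >  k=3

[0,8] S   >
  [0,3] S/N   <
    [0,2] N   >
      [0,1] "clearly" : N/(N/S)
      [1,2] "on" : N/S
    [2,3] "found" : (S/N)\N
  [3,8] N   <
    [3,5] PP   <
      [3,4] "gave" : S
      [4,5] "with" : PP\S
    [5,8] N\PP   <B
      [5,6] "sent" : PP\PP
      [6,8] N\PP   <B
        [6,7] "river" : S\PP
        [7,8] "which" : N\S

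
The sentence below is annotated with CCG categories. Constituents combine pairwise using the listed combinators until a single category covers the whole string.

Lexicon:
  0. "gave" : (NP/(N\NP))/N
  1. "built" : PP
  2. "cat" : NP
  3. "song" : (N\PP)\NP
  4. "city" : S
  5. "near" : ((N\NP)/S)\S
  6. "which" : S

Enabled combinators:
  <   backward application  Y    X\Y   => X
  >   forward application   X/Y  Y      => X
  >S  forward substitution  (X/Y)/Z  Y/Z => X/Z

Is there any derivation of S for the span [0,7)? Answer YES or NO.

NO

(NP/(N\NP))/N PP NP (N\PP)\NP S ((N\NP)/S)\S S
CKY chart[0,7] = {NP}; S ∉ chart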